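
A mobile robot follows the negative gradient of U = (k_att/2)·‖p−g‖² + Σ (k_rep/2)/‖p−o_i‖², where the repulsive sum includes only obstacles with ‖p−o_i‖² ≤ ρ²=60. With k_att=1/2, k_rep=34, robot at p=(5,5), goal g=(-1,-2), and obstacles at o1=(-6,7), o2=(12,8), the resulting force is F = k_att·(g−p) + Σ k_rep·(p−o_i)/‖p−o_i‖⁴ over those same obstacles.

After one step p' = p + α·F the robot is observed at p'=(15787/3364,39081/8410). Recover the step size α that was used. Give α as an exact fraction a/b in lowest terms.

α = 1/10

F_att = 1/2·(g−p) = 1/2·(-6,-7) = (-3.0000,-3.5000)
o1: d²=125 > ρ²=60 → inactive
o2: d²=58 ≤ ρ²=60; F_rep = 34·(-7,-3)/58² = (-0.0707,-0.0303)
F = F_att + ΣF_rep = (-3.0707,-3.5303)
Δp = p'−p = (-0.3071,-0.3530); α = Δx/Fx = (-1033/3364) / (-5165/1682) = 1/10
check: Δy/Fy = (-2969/8410) / (-2969/841) = 1/10 ✓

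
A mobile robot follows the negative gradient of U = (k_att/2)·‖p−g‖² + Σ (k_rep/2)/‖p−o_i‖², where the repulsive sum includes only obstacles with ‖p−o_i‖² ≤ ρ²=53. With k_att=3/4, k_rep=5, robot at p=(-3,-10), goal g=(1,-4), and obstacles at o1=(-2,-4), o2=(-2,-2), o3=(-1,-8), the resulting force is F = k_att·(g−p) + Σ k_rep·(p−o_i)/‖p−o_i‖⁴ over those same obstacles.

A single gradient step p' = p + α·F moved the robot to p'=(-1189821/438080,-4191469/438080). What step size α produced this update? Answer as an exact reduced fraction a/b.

α = 1/10

F_att = 3/4·(g−p) = 3/4·(4,6) = (3.0000,4.5000)
o1: d²=37 ≤ ρ²=53; F_rep = 5·(-1,-6)/37² = (-0.0037,-0.0219)
o2: d²=65 > ρ²=53 → inactive
o3: d²=8 ≤ ρ²=53; F_rep = 5·(-2,-2)/8² = (-0.1562,-0.1562)
F = F_att + ΣF_rep = (2.8401,4.3218)
Δp = p'−p = (0.2840,0.4322); α = Δx/Fx = (124419/438080) / (124419/43808) = 1/10
check: Δy/Fy = (189331/438080) / (189331/43808) = 1/10 ✓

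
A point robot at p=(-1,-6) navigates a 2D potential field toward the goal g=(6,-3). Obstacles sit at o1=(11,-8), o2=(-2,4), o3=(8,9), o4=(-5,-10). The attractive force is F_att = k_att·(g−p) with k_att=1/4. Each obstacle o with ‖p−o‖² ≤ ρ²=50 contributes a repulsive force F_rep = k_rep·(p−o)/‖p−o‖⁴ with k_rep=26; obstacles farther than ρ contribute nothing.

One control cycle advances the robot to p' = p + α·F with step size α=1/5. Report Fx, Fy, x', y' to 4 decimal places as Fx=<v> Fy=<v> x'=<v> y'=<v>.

F_att = 1/4·(g−p) = 1/4·(7,3) = (1.7500,0.7500)
o1: d²=148 > ρ²=50 → inactive
o2: d²=101 > ρ²=50 → inactive
o3: d²=306 > ρ²=50 → inactive
o4: d²=32 ≤ ρ²=50; F_rep = 26·(4,4)/32² = (0.1016,0.1016)
F = F_att + ΣF_rep = (1.8516,0.8516)
p' = p + 1/5·F = (-0.6297,-5.8297)

Fx=1.8516 Fy=0.8516 x'=-0.6297 y'=-5.8297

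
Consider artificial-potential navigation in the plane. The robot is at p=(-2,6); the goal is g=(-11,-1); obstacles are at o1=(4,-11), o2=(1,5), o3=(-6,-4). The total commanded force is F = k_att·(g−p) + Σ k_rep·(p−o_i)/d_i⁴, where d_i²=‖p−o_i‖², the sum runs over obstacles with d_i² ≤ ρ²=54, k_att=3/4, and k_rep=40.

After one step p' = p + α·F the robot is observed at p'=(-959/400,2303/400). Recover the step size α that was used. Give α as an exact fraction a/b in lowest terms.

α = 1/20

F_att = 3/4·(g−p) = 3/4·(-9,-7) = (-6.7500,-5.2500)
o1: d²=325 > ρ²=54 → inactive
o2: d²=10 ≤ ρ²=54; F_rep = 40·(-3,1)/10² = (-1.2000,0.4000)
o3: d²=116 > ρ²=54 → inactive
F = F_att + ΣF_rep = (-7.9500,-4.8500)
Δp = p'−p = (-0.3975,-0.2425); α = Δx/Fx = (-159/400) / (-159/20) = 1/20
check: Δy/Fy = (-97/400) / (-97/20) = 1/20 ✓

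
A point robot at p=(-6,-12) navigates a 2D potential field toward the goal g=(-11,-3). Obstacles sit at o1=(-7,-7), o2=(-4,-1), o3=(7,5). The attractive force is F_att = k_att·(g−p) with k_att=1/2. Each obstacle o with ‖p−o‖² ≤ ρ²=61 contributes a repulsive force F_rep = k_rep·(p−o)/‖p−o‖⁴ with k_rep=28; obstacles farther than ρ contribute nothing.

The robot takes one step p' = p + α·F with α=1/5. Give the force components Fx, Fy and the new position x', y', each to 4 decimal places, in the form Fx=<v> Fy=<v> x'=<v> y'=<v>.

F_att = 1/2·(g−p) = 1/2·(-5,9) = (-2.5000,4.5000)
o1: d²=26 ≤ ρ²=61; F_rep = 28·(1,-5)/26² = (0.0414,-0.2071)
o2: d²=125 > ρ²=61 → inactive
o3: d²=458 > ρ²=61 → inactive
F = F_att + ΣF_rep = (-2.4586,4.2929)
p' = p + 1/5·F = (-6.4917,-11.1414)

Fx=-2.4586 Fy=4.2929 x'=-6.4917 y'=-11.1414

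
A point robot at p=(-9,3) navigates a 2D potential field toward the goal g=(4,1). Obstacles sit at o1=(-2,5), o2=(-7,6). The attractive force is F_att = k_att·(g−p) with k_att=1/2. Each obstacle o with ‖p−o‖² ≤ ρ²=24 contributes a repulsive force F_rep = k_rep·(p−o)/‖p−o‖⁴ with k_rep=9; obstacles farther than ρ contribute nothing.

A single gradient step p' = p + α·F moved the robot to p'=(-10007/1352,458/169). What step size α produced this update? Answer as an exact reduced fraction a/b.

F_att = 1/2·(g−p) = 1/2·(13,-2) = (6.5000,-1.0000)
o1: d²=53 > ρ²=24 → inactive
o2: d²=13 ≤ ρ²=24; F_rep = 9·(-2,-3)/13² = (-0.1065,-0.1598)
F = F_att + ΣF_rep = (6.3935,-1.1598)
Δp = p'−p = (1.5984,-0.2899); α = Δx/Fx = (2161/1352) / (2161/338) = 1/4
check: Δy/Fy = (-49/169) / (-196/169) = 1/4 ✓

α = 1/4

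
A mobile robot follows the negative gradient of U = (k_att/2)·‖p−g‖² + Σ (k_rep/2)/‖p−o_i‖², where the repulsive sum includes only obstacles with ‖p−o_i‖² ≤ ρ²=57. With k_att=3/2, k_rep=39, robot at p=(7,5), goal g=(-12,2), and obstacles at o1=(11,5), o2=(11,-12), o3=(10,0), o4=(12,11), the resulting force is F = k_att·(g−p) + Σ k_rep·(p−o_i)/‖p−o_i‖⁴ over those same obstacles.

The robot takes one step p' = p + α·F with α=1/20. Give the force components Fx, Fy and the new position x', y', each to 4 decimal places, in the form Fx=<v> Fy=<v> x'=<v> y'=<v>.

F_att = 3/2·(g−p) = 3/2·(-19,-3) = (-28.5000,-4.5000)
o1: d²=16 ≤ ρ²=57; F_rep = 39·(-4,0)/16² = (-0.6094,0.0000)
o2: d²=305 > ρ²=57 → inactive
o3: d²=34 ≤ ρ²=57; F_rep = 39·(-3,5)/34² = (-0.1012,0.1687)
o4: d²=61 > ρ²=57 → inactive
F = F_att + ΣF_rep = (-29.2106,-4.3313)
p' = p + 1/20·F = (5.5395,4.7834)

Fx=-29.2106 Fy=-4.3313 x'=5.5395 y'=4.7834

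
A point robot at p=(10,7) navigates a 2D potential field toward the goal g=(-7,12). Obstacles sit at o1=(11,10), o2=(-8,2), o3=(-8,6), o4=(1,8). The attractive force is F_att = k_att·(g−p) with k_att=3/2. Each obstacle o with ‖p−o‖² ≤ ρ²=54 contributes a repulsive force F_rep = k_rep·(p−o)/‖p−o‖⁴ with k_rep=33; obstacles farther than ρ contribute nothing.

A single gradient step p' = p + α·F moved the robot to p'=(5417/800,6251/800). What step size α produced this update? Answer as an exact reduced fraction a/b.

α = 1/8

F_att = 3/2·(g−p) = 3/2·(-17,5) = (-25.5000,7.5000)
o1: d²=10 ≤ ρ²=54; F_rep = 33·(-1,-3)/10² = (-0.3300,-0.9900)
o2: d²=349 > ρ²=54 → inactive
o3: d²=325 > ρ²=54 → inactive
o4: d²=82 > ρ²=54 → inactive
F = F_att + ΣF_rep = (-25.8300,6.5100)
Δp = p'−p = (-3.2287,0.8137); α = Δx/Fx = (-2583/800) / (-2583/100) = 1/8
check: Δy/Fy = (651/800) / (651/100) = 1/8 ✓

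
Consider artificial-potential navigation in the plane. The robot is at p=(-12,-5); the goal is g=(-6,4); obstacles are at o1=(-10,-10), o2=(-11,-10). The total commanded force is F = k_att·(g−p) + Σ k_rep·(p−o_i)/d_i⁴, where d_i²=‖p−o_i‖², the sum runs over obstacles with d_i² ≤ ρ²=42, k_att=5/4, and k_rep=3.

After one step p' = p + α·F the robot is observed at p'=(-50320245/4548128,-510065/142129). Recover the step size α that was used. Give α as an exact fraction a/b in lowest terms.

F_att = 5/4·(g−p) = 5/4·(6,9) = (7.5000,11.2500)
o1: d²=29 ≤ ρ²=42; F_rep = 3·(-2,5)/29² = (-0.0071,0.0178)
o2: d²=26 ≤ ρ²=42; F_rep = 3·(-1,5)/26² = (-0.0044,0.0222)
F = F_att + ΣF_rep = (7.4884,11.2900)
Δp = p'−p = (0.9361,1.4113); α = Δx/Fx = (4257291/4548128) / (4257291/568516) = 1/8
check: Δy/Fy = (200580/142129) / (1604640/142129) = 1/8 ✓

α = 1/8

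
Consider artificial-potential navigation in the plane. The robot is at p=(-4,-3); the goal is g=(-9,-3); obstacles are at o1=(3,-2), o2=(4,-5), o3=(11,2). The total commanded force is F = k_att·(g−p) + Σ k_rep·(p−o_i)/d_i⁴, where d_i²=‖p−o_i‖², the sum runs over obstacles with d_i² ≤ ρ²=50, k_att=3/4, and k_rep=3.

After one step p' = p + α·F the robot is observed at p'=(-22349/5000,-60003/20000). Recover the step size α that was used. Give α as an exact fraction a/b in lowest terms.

F_att = 3/4·(g−p) = 3/4·(-5,0) = (-3.7500,0.0000)
o1: d²=50 ≤ ρ²=50; F_rep = 3·(-7,-1)/50² = (-0.0084,-0.0012)
o2: d²=68 > ρ²=50 → inactive
o3: d²=250 > ρ²=50 → inactive
F = F_att + ΣF_rep = (-3.7584,-0.0012)
Δp = p'−p = (-0.4698,-0.0001); α = Δx/Fx = (-2349/5000) / (-2349/625) = 1/8
check: Δy/Fy = (-3/20000) / (-3/2500) = 1/8 ✓

α = 1/8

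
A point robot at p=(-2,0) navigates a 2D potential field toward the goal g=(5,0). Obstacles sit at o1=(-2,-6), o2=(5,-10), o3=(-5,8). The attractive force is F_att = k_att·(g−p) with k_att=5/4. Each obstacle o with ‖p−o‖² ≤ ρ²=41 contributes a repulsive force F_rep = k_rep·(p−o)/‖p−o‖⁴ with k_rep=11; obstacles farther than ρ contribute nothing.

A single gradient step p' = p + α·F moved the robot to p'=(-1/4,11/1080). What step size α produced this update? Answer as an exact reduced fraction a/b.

F_att = 5/4·(g−p) = 5/4·(7,0) = (8.7500,0.0000)
o1: d²=36 ≤ ρ²=41; F_rep = 11·(0,6)/36² = (0.0000,0.0509)
o2: d²=149 > ρ²=41 → inactive
o3: d²=73 > ρ²=41 → inactive
F = F_att + ΣF_rep = (8.7500,0.0509)
Δp = p'−p = (1.7500,0.0102); α = Δx/Fx = (7/4) / (35/4) = 1/5
check: Δy/Fy = (11/1080) / (11/216) = 1/5 ✓

α = 1/5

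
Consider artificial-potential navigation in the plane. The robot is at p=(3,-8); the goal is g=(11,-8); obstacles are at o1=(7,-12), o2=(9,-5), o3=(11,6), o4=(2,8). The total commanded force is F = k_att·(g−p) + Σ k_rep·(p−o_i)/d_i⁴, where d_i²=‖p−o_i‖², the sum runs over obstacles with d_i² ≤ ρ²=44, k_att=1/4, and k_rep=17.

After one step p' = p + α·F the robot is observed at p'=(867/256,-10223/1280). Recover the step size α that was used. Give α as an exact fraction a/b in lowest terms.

α = 1/5

F_att = 1/4·(g−p) = 1/4·(8,0) = (2.0000,0.0000)
o1: d²=32 ≤ ρ²=44; F_rep = 17·(-4,4)/32² = (-0.0664,0.0664)
o2: d²=45 > ρ²=44 → inactive
o3: d²=260 > ρ²=44 → inactive
o4: d²=257 > ρ²=44 → inactive
F = F_att + ΣF_rep = (1.9336,0.0664)
Δp = p'−p = (0.3867,0.0133); α = Δx/Fx = (99/256) / (495/256) = 1/5
check: Δy/Fy = (17/1280) / (17/256) = 1/5 ✓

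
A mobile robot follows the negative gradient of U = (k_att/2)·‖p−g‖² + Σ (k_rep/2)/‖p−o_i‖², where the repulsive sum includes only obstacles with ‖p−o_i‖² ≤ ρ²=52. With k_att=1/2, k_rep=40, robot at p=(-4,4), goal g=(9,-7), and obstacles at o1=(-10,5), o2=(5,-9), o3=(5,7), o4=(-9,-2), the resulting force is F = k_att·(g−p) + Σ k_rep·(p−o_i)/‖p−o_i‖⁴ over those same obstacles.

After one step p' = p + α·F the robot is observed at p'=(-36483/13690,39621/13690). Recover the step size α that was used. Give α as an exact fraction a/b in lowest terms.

F_att = 1/2·(g−p) = 1/2·(13,-11) = (6.5000,-5.5000)
o1: d²=37 ≤ ρ²=52; F_rep = 40·(6,-1)/37² = (0.1753,-0.0292)
o2: d²=250 > ρ²=52 → inactive
o3: d²=90 > ρ²=52 → inactive
o4: d²=61 > ρ²=52 → inactive
F = F_att + ΣF_rep = (6.6753,-5.5292)
Δp = p'−p = (1.3351,-1.1058); α = Δx/Fx = (18277/13690) / (18277/2738) = 1/5
check: Δy/Fy = (-15139/13690) / (-15139/2738) = 1/5 ✓

α = 1/5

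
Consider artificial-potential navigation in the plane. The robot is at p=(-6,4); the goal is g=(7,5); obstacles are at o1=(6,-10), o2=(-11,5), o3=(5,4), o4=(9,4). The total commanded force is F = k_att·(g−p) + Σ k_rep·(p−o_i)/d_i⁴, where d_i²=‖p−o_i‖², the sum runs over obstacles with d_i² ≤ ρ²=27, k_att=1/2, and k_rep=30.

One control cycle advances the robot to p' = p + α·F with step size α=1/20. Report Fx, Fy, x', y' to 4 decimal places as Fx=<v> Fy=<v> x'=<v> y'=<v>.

F_att = 1/2·(g−p) = 1/2·(13,1) = (6.5000,0.5000)
o1: d²=340 > ρ²=27 → inactive
o2: d²=26 ≤ ρ²=27; F_rep = 30·(5,-1)/26² = (0.2219,-0.0444)
o3: d²=121 > ρ²=27 → inactive
o4: d²=225 > ρ²=27 → inactive
F = F_att + ΣF_rep = (6.7219,0.4556)
p' = p + 1/20·F = (-5.6639,4.0228)

Fx=6.7219 Fy=0.4556 x'=-5.6639 y'=4.0228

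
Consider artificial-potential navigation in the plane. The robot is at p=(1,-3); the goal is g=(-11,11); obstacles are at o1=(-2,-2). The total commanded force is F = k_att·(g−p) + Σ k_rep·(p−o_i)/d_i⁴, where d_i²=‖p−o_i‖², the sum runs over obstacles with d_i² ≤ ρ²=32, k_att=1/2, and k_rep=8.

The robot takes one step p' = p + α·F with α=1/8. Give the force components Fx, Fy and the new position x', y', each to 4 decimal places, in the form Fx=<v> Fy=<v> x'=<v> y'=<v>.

F_att = 1/2·(g−p) = 1/2·(-12,14) = (-6.0000,7.0000)
o1: d²=10 ≤ ρ²=32; F_rep = 8·(3,-1)/10² = (0.2400,-0.0800)
F = F_att + ΣF_rep = (-5.7600,6.9200)
p' = p + 1/8·F = (0.2800,-2.1350)

Fx=-5.7600 Fy=6.9200 x'=0.2800 y'=-2.1350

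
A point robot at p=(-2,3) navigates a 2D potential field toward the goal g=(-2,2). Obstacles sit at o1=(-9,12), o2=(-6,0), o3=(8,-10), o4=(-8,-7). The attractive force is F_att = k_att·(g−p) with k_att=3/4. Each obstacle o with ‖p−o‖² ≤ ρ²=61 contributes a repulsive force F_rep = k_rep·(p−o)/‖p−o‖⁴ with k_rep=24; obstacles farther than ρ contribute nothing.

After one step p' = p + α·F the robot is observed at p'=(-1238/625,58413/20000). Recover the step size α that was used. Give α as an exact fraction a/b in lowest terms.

α = 1/8

F_att = 3/4·(g−p) = 3/4·(0,-1) = (0.0000,-0.7500)
o1: d²=130 > ρ²=61 → inactive
o2: d²=25 ≤ ρ²=61; F_rep = 24·(4,3)/25² = (0.1536,0.1152)
o3: d²=269 > ρ²=61 → inactive
o4: d²=136 > ρ²=61 → inactive
F = F_att + ΣF_rep = (0.1536,-0.6348)
Δp = p'−p = (0.0192,-0.0794); α = Δx/Fx = (12/625) / (96/625) = 1/8
check: Δy/Fy = (-1587/20000) / (-1587/2500) = 1/8 ✓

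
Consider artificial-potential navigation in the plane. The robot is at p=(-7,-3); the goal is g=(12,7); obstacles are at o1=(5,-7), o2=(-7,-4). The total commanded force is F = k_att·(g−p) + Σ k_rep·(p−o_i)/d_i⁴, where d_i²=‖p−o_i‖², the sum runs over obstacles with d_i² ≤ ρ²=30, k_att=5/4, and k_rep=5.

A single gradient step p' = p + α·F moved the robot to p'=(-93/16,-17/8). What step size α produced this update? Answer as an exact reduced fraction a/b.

F_att = 5/4·(g−p) = 5/4·(19,10) = (23.7500,12.5000)
o1: d²=160 > ρ²=30 → inactive
o2: d²=1 ≤ ρ²=30; F_rep = 5·(0,1)/1² = (0.0000,5.0000)
F = F_att + ΣF_rep = (23.7500,17.5000)
Δp = p'−p = (1.1875,0.8750); α = Δx/Fx = (19/16) / (95/4) = 1/20
check: Δy/Fy = (7/8) / (35/2) = 1/20 ✓

α = 1/20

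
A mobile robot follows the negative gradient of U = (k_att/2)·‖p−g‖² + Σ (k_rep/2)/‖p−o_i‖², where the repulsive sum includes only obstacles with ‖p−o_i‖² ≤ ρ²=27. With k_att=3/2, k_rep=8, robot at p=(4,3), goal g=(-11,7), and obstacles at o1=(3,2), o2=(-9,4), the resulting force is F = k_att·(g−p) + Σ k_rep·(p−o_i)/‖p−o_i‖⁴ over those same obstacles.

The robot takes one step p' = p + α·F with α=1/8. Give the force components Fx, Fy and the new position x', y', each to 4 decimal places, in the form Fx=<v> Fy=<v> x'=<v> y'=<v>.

F_att = 3/2·(g−p) = 3/2·(-15,4) = (-22.5000,6.0000)
o1: d²=2 ≤ ρ²=27; F_rep = 8·(1,1)/2² = (2.0000,2.0000)
o2: d²=170 > ρ²=27 → inactive
F = F_att + ΣF_rep = (-20.5000,8.0000)
p' = p + 1/8·F = (1.4375,4.0000)

Fx=-20.5000 Fy=8.0000 x'=1.4375 y'=4.0000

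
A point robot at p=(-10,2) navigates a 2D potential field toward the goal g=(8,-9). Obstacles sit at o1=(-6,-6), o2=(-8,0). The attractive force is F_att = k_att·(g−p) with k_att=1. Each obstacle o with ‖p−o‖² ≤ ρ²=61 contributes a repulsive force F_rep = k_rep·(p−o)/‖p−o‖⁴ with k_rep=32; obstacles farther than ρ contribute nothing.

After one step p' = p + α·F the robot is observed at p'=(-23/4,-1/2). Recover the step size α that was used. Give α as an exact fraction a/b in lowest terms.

F_att = 1·(g−p) = 1·(18,-11) = (18.0000,-11.0000)
o1: d²=80 > ρ²=61 → inactive
o2: d²=8 ≤ ρ²=61; F_rep = 32·(-2,2)/8² = (-1.0000,1.0000)
F = F_att + ΣF_rep = (17.0000,-10.0000)
Δp = p'−p = (4.2500,-2.5000); α = Δx/Fx = (17/4) / (17) = 1/4
check: Δy/Fy = (-5/2) / (-10) = 1/4 ✓

α = 1/4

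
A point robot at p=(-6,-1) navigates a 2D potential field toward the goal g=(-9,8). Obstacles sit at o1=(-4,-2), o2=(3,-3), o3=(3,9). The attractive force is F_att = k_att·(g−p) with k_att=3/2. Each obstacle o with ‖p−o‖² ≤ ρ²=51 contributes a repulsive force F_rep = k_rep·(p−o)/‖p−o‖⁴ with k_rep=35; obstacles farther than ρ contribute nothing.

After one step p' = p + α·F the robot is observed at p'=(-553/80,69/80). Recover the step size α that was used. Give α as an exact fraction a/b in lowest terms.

F_att = 3/2·(g−p) = 3/2·(-3,9) = (-4.5000,13.5000)
o1: d²=5 ≤ ρ²=51; F_rep = 35·(-2,1)/5² = (-2.8000,1.4000)
o2: d²=85 > ρ²=51 → inactive
o3: d²=181 > ρ²=51 → inactive
F = F_att + ΣF_rep = (-7.3000,14.9000)
Δp = p'−p = (-0.9125,1.8625); α = Δx/Fx = (-73/80) / (-73/10) = 1/8
check: Δy/Fy = (149/80) / (149/10) = 1/8 ✓

α = 1/8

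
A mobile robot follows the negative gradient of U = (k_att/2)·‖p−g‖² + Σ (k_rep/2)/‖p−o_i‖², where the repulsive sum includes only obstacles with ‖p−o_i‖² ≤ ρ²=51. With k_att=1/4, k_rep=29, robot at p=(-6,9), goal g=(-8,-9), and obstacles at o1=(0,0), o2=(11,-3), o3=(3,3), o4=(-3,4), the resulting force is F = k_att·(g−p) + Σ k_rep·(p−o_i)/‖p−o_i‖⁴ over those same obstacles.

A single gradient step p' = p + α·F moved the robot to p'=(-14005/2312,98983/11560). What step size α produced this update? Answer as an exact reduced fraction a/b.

α = 1/10

F_att = 1/4·(g−p) = 1/4·(-2,-18) = (-0.5000,-4.5000)
o1: d²=117 > ρ²=51 → inactive
o2: d²=433 > ρ²=51 → inactive
o3: d²=117 > ρ²=51 → inactive
o4: d²=34 ≤ ρ²=51; F_rep = 29·(-3,5)/34² = (-0.0753,0.1254)
F = F_att + ΣF_rep = (-0.5753,-4.3746)
Δp = p'−p = (-0.0575,-0.4375); α = Δx/Fx = (-133/2312) / (-665/1156) = 1/10
check: Δy/Fy = (-5057/11560) / (-5057/1156) = 1/10 ✓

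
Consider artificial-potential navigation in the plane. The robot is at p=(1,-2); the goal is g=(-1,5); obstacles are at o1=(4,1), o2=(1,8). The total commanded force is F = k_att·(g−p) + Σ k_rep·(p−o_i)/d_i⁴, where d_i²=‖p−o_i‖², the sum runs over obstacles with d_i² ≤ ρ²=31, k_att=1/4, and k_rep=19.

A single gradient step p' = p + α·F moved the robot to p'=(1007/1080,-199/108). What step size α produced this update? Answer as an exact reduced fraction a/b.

F_att = 1/4·(g−p) = 1/4·(-2,7) = (-0.5000,1.7500)
o1: d²=18 ≤ ρ²=31; F_rep = 19·(-3,-3)/18² = (-0.1759,-0.1759)
o2: d²=100 > ρ²=31 → inactive
F = F_att + ΣF_rep = (-0.6759,1.5741)
Δp = p'−p = (-0.0676,0.1574); α = Δx/Fx = (-73/1080) / (-73/108) = 1/10
check: Δy/Fy = (17/108) / (85/54) = 1/10 ✓

α = 1/10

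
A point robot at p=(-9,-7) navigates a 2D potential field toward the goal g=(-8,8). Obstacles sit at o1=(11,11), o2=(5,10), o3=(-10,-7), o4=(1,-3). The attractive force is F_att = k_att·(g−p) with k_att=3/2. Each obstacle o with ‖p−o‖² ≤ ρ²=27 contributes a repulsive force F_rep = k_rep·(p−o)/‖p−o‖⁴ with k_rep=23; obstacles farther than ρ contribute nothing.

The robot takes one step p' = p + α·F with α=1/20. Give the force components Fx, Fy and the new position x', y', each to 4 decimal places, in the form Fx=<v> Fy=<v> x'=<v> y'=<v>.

F_att = 3/2·(g−p) = 3/2·(1,15) = (1.5000,22.5000)
o1: d²=724 > ρ²=27 → inactive
o2: d²=485 > ρ²=27 → inactive
o3: d²=1 ≤ ρ²=27; F_rep = 23·(1,0)/1² = (23.0000,0.0000)
o4: d²=116 > ρ²=27 → inactive
F = F_att + ΣF_rep = (24.5000,22.5000)
p' = p + 1/20·F = (-7.7750,-5.8750)

Fx=24.5000 Fy=22.5000 x'=-7.7750 y'=-5.8750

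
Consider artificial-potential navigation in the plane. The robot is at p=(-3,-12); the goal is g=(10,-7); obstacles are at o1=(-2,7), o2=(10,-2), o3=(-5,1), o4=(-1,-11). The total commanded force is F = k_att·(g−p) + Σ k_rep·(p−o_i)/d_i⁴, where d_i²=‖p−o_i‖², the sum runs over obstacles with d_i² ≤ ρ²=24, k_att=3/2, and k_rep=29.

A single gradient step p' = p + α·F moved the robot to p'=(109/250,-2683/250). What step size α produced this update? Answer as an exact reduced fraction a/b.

α = 1/5

F_att = 3/2·(g−p) = 3/2·(13,5) = (19.5000,7.5000)
o1: d²=362 > ρ²=24 → inactive
o2: d²=269 > ρ²=24 → inactive
o3: d²=173 > ρ²=24 → inactive
o4: d²=5 ≤ ρ²=24; F_rep = 29·(-2,-1)/5² = (-2.3200,-1.1600)
F = F_att + ΣF_rep = (17.1800,6.3400)
Δp = p'−p = (3.4360,1.2680); α = Δx/Fx = (859/250) / (859/50) = 1/5
check: Δy/Fy = (317/250) / (317/50) = 1/5 ✓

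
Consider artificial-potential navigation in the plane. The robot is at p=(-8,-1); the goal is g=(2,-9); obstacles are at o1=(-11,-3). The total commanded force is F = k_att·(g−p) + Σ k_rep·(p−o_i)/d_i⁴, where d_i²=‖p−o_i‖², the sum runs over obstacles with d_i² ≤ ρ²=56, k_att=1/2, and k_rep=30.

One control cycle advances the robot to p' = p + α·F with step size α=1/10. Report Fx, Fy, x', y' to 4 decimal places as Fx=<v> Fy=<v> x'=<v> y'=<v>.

F_att = 1/2·(g−p) = 1/2·(10,-8) = (5.0000,-4.0000)
o1: d²=13 ≤ ρ²=56; F_rep = 30·(3,2)/13² = (0.5325,0.3550)
F = F_att + ΣF_rep = (5.5325,-3.6450)
p' = p + 1/10·F = (-7.4467,-1.3645)

Fx=5.5325 Fy=-3.6450 x'=-7.4467 y'=-1.3645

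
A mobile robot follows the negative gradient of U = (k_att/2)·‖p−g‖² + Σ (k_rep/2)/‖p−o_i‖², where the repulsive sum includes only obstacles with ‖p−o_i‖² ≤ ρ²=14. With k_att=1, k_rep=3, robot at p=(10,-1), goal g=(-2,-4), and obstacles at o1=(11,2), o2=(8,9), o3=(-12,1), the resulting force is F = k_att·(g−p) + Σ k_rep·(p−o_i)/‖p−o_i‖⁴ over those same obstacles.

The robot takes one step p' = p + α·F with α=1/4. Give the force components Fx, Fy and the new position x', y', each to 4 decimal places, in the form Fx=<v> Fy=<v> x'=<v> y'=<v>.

F_att = 1·(g−p) = 1·(-12,-3) = (-12.0000,-3.0000)
o1: d²=10 ≤ ρ²=14; F_rep = 3·(-1,-3)/10² = (-0.0300,-0.0900)
o2: d²=104 > ρ²=14 → inactive
o3: d²=488 > ρ²=14 → inactive
F = F_att + ΣF_rep = (-12.0300,-3.0900)
p' = p + 1/4·F = (6.9925,-1.7725)

Fx=-12.0300 Fy=-3.0900 x'=6.9925 y'=-1.7725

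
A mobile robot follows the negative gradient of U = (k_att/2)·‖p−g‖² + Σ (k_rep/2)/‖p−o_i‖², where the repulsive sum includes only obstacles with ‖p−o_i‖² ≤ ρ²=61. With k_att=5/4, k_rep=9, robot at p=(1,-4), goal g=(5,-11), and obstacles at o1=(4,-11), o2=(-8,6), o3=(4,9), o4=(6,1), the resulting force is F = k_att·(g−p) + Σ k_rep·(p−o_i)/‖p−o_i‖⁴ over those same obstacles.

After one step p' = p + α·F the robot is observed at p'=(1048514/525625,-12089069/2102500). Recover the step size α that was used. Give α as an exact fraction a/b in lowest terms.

α = 1/5

F_att = 5/4·(g−p) = 5/4·(4,-7) = (5.0000,-8.7500)
o1: d²=58 ≤ ρ²=61; F_rep = 9·(-3,7)/58² = (-0.0080,0.0187)
o2: d²=181 > ρ²=61 → inactive
o3: d²=178 > ρ²=61 → inactive
o4: d²=50 ≤ ρ²=61; F_rep = 9·(-5,-5)/50² = (-0.0180,-0.0180)
F = F_att + ΣF_rep = (4.9740,-8.7493)
Δp = p'−p = (0.9948,-1.7499); α = Δx/Fx = (522889/525625) / (522889/105125) = 1/5
check: Δy/Fy = (-3679069/2102500) / (-3679069/420500) = 1/5 ✓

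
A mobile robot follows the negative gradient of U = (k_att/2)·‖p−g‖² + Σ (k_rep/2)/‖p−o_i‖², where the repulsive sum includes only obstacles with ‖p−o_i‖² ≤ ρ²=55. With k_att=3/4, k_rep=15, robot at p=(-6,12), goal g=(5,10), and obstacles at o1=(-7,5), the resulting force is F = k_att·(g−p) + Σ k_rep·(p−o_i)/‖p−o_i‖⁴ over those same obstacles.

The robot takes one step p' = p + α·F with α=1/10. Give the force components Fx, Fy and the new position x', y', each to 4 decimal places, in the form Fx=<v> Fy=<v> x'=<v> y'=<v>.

Fx=8.2560 Fy=-1.4580 x'=-5.1744 y'=11.8542

F_att = 3/4·(g−p) = 3/4·(11,-2) = (8.2500,-1.5000)
o1: d²=50 ≤ ρ²=55; F_rep = 15·(1,7)/50² = (0.0060,0.0420)
F = F_att + ΣF_rep = (8.2560,-1.4580)
p' = p + 1/10·F = (-5.1744,11.8542)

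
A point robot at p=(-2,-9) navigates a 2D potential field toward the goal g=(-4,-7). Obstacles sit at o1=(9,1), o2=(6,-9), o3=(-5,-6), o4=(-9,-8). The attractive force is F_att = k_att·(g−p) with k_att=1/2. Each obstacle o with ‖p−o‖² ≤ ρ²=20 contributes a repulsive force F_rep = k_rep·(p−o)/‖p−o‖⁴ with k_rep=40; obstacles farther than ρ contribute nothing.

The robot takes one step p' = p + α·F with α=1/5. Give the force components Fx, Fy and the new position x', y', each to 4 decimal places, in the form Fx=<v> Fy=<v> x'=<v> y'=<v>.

Fx=-0.6296 Fy=0.6296 x'=-2.1259 y'=-8.8741

F_att = 1/2·(g−p) = 1/2·(-2,2) = (-1.0000,1.0000)
o1: d²=221 > ρ²=20 → inactive
o2: d²=64 > ρ²=20 → inactive
o3: d²=18 ≤ ρ²=20; F_rep = 40·(3,-3)/18² = (0.3704,-0.3704)
o4: d²=50 > ρ²=20 → inactive
F = F_att + ΣF_rep = (-0.6296,0.6296)
p' = p + 1/5·F = (-2.1259,-8.8741)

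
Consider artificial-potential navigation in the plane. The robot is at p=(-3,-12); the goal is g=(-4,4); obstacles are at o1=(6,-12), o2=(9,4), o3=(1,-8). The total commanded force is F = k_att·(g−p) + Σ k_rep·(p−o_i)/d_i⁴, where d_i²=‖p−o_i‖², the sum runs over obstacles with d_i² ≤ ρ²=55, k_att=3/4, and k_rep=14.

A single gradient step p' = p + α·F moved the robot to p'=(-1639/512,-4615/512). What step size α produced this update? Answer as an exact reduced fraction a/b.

F_att = 3/4·(g−p) = 3/4·(-1,16) = (-0.7500,12.0000)
o1: d²=81 > ρ²=55 → inactive
o2: d²=400 > ρ²=55 → inactive
o3: d²=32 ≤ ρ²=55; F_rep = 14·(-4,-4)/32² = (-0.0547,-0.0547)
F = F_att + ΣF_rep = (-0.8047,11.9453)
Δp = p'−p = (-0.2012,2.9863); α = Δx/Fx = (-103/512) / (-103/128) = 1/4
check: Δy/Fy = (1529/512) / (1529/128) = 1/4 ✓

α = 1/4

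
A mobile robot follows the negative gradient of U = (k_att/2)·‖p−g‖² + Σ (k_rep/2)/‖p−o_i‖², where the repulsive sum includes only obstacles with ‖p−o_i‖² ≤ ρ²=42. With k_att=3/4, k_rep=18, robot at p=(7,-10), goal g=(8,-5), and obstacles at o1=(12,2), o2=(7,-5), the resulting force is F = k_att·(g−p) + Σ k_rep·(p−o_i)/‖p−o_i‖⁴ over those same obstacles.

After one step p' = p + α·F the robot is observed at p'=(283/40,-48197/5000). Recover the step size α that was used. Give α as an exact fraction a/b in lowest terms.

α = 1/10

F_att = 3/4·(g−p) = 3/4·(1,5) = (0.7500,3.7500)
o1: d²=169 > ρ²=42 → inactive
o2: d²=25 ≤ ρ²=42; F_rep = 18·(0,-5)/25² = (0.0000,-0.1440)
F = F_att + ΣF_rep = (0.7500,3.6060)
Δp = p'−p = (0.0750,0.3606); α = Δx/Fx = (3/40) / (3/4) = 1/10
check: Δy/Fy = (1803/5000) / (1803/500) = 1/10 ✓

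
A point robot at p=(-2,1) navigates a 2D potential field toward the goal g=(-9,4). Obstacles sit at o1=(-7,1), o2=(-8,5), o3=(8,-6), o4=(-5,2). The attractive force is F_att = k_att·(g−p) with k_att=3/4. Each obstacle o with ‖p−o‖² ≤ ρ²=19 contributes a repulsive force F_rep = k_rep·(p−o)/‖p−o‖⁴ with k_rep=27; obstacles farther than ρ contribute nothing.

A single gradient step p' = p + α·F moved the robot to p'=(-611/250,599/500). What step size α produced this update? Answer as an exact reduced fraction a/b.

α = 1/10

F_att = 3/4·(g−p) = 3/4·(-7,3) = (-5.2500,2.2500)
o1: d²=25 > ρ²=19 → inactive
o2: d²=52 > ρ²=19 → inactive
o3: d²=149 > ρ²=19 → inactive
o4: d²=10 ≤ ρ²=19; F_rep = 27·(3,-1)/10² = (0.8100,-0.2700)
F = F_att + ΣF_rep = (-4.4400,1.9800)
Δp = p'−p = (-0.4440,0.1980); α = Δx/Fx = (-111/250) / (-111/25) = 1/10
check: Δy/Fy = (99/500) / (99/50) = 1/10 ✓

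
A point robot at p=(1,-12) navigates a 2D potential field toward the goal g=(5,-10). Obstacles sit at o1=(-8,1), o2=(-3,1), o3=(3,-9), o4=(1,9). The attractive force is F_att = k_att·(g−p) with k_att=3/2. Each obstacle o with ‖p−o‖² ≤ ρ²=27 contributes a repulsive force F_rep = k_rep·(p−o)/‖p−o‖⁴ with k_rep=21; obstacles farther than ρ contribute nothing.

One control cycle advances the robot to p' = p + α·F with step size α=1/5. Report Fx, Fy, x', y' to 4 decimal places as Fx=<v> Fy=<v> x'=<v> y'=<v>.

F_att = 3/2·(g−p) = 3/2·(4,2) = (6.0000,3.0000)
o1: d²=250 > ρ²=27 → inactive
o2: d²=185 > ρ²=27 → inactive
o3: d²=13 ≤ ρ²=27; F_rep = 21·(-2,-3)/13² = (-0.2485,-0.3728)
o4: d²=441 > ρ²=27 → inactive
F = F_att + ΣF_rep = (5.7515,2.6272)
p' = p + 1/5·F = (2.1503,-11.4746)

Fx=5.7515 Fy=2.6272 x'=2.1503 y'=-11.4746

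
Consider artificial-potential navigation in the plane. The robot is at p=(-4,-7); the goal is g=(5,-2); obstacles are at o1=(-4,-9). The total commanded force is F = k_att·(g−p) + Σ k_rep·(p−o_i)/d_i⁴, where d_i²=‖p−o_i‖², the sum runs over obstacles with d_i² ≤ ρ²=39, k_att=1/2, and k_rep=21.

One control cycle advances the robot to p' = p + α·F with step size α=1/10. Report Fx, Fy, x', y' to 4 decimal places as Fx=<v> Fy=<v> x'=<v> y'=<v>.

Fx=4.5000 Fy=5.1250 x'=-3.5500 y'=-6.4875

F_att = 1/2·(g−p) = 1/2·(9,5) = (4.5000,2.5000)
o1: d²=4 ≤ ρ²=39; F_rep = 21·(0,2)/4² = (0.0000,2.6250)
F = F_att + ΣF_rep = (4.5000,5.1250)
p' = p + 1/10·F = (-3.5500,-6.4875)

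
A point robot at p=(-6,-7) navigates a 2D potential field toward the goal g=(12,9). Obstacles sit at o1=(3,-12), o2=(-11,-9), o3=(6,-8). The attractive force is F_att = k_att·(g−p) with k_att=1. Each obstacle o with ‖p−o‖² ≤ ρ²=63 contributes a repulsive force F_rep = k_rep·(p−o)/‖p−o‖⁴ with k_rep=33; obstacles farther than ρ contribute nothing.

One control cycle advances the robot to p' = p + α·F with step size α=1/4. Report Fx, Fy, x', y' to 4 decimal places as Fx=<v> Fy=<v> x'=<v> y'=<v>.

Fx=18.1962 Fy=16.0785 x'=-1.4510 y'=-2.9804

F_att = 1·(g−p) = 1·(18,16) = (18.0000,16.0000)
o1: d²=106 > ρ²=63 → inactive
o2: d²=29 ≤ ρ²=63; F_rep = 33·(5,2)/29² = (0.1962,0.0785)
o3: d²=145 > ρ²=63 → inactive
F = F_att + ΣF_rep = (18.1962,16.0785)
p' = p + 1/4·F = (-1.4510,-2.9804)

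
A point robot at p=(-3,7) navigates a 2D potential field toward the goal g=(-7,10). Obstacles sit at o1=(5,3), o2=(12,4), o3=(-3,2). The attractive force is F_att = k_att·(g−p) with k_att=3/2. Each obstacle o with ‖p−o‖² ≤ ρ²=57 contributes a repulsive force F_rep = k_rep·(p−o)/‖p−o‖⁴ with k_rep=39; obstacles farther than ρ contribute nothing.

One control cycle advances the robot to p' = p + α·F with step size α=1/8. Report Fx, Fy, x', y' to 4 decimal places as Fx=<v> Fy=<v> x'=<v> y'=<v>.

Fx=-6.0000 Fy=4.8120 x'=-3.7500 y'=7.6015

F_att = 3/2·(g−p) = 3/2·(-4,3) = (-6.0000,4.5000)
o1: d²=80 > ρ²=57 → inactive
o2: d²=234 > ρ²=57 → inactive
o3: d²=25 ≤ ρ²=57; F_rep = 39·(0,5)/25² = (0.0000,0.3120)
F = F_att + ΣF_rep = (-6.0000,4.8120)
p' = p + 1/8·F = (-3.7500,7.6015)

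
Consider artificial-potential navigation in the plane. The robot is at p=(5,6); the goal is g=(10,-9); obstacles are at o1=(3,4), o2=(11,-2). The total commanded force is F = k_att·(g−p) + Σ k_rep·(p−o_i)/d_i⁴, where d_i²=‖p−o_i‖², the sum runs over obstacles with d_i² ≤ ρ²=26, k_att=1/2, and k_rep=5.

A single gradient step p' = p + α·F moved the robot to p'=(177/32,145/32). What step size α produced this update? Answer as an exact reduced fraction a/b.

α = 1/5

F_att = 1/2·(g−p) = 1/2·(5,-15) = (2.5000,-7.5000)
o1: d²=8 ≤ ρ²=26; F_rep = 5·(2,2)/8² = (0.1562,0.1562)
o2: d²=100 > ρ²=26 → inactive
F = F_att + ΣF_rep = (2.6562,-7.3438)
Δp = p'−p = (0.5312,-1.4688); α = Δx/Fx = (17/32) / (85/32) = 1/5
check: Δy/Fy = (-47/32) / (-235/32) = 1/5 ✓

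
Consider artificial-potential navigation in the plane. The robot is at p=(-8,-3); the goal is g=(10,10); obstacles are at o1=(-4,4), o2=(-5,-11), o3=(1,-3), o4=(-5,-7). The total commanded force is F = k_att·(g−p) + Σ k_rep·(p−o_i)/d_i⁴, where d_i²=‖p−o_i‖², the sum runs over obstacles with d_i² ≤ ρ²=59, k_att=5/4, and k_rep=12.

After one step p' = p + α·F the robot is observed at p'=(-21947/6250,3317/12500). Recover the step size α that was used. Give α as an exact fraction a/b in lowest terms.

α = 1/5

F_att = 5/4·(g−p) = 5/4·(18,13) = (22.5000,16.2500)
o1: d²=65 > ρ²=59 → inactive
o2: d²=73 > ρ²=59 → inactive
o3: d²=81 > ρ²=59 → inactive
o4: d²=25 ≤ ρ²=59; F_rep = 12·(-3,4)/25² = (-0.0576,0.0768)
F = F_att + ΣF_rep = (22.4424,16.3268)
Δp = p'−p = (4.4885,3.2654); α = Δx/Fx = (28053/6250) / (28053/1250) = 1/5
check: Δy/Fy = (40817/12500) / (40817/2500) = 1/5 ✓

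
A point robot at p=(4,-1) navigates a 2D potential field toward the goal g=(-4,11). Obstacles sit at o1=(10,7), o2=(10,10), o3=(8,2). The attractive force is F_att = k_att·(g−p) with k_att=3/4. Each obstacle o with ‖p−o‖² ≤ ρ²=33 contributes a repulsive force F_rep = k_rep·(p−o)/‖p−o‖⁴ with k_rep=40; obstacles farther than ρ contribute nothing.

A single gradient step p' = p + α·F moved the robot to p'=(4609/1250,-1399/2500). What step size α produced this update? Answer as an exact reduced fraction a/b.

α = 1/20

F_att = 3/4·(g−p) = 3/4·(-8,12) = (-6.0000,9.0000)
o1: d²=100 > ρ²=33 → inactive
o2: d²=157 > ρ²=33 → inactive
o3: d²=25 ≤ ρ²=33; F_rep = 40·(-4,-3)/25² = (-0.2560,-0.1920)
F = F_att + ΣF_rep = (-6.2560,8.8080)
Δp = p'−p = (-0.3128,0.4404); α = Δx/Fx = (-391/1250) / (-782/125) = 1/20
check: Δy/Fy = (1101/2500) / (1101/125) = 1/20 ✓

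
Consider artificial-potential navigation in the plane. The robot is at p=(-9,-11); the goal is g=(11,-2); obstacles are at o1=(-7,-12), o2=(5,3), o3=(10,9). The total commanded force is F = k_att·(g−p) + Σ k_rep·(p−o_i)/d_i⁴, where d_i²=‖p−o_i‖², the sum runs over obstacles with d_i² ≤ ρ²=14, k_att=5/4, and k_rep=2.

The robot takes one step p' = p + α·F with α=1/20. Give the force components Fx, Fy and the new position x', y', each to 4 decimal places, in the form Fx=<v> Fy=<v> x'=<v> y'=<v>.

Fx=24.8400 Fy=11.3300 x'=-7.7580 y'=-10.4335

F_att = 5/4·(g−p) = 5/4·(20,9) = (25.0000,11.2500)
o1: d²=5 ≤ ρ²=14; F_rep = 2·(-2,1)/5² = (-0.1600,0.0800)
o2: d²=392 > ρ²=14 → inactive
o3: d²=761 > ρ²=14 → inactive
F = F_att + ΣF_rep = (24.8400,11.3300)
p' = p + 1/20·F = (-7.7580,-10.4335)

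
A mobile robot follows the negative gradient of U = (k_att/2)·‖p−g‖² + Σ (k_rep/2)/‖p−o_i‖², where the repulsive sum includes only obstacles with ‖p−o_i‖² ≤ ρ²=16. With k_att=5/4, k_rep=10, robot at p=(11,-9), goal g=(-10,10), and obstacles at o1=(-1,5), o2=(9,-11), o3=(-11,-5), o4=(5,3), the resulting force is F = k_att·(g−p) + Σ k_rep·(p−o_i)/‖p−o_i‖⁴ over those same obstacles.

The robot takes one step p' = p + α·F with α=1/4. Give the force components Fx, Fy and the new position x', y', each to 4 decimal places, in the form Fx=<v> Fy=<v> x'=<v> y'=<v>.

F_att = 5/4·(g−p) = 5/4·(-21,19) = (-26.2500,23.7500)
o1: d²=340 > ρ²=16 → inactive
o2: d²=8 ≤ ρ²=16; F_rep = 10·(2,2)/8² = (0.3125,0.3125)
o3: d²=500 > ρ²=16 → inactive
o4: d²=180 > ρ²=16 → inactive
F = F_att + ΣF_rep = (-25.9375,24.0625)
p' = p + 1/4·F = (4.5156,-2.9844)

Fx=-25.9375 Fy=24.0625 x'=4.5156 y'=-2.9844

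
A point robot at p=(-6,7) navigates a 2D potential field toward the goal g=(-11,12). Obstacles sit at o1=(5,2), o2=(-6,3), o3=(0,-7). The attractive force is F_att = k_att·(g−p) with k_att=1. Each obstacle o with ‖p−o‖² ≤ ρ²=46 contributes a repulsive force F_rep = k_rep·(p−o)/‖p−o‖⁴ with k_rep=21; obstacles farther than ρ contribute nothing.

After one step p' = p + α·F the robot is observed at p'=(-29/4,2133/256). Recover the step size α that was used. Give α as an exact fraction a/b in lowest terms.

α = 1/4

F_att = 1·(g−p) = 1·(-5,5) = (-5.0000,5.0000)
o1: d²=146 > ρ²=46 → inactive
o2: d²=16 ≤ ρ²=46; F_rep = 21·(0,4)/16² = (0.0000,0.3281)
o3: d²=232 > ρ²=46 → inactive
F = F_att + ΣF_rep = (-5.0000,5.3281)
Δp = p'−p = (-1.2500,1.3320); α = Δx/Fx = (-5/4) / (-5) = 1/4
check: Δy/Fy = (341/256) / (341/64) = 1/4 ✓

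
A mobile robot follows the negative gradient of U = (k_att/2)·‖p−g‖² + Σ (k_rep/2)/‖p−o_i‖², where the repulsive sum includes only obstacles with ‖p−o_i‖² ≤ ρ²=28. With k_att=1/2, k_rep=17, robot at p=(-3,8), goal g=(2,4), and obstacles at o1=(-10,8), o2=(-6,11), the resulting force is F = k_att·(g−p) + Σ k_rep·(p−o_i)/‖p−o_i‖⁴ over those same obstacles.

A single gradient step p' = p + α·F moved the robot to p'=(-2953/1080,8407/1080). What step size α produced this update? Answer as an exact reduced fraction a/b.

F_att = 1/2·(g−p) = 1/2·(5,-4) = (2.5000,-2.0000)
o1: d²=49 > ρ²=28 → inactive
o2: d²=18 ≤ ρ²=28; F_rep = 17·(3,-3)/18² = (0.1574,-0.1574)
F = F_att + ΣF_rep = (2.6574,-2.1574)
Δp = p'−p = (0.2657,-0.2157); α = Δx/Fx = (287/1080) / (287/108) = 1/10
check: Δy/Fy = (-233/1080) / (-233/108) = 1/10 ✓

α = 1/10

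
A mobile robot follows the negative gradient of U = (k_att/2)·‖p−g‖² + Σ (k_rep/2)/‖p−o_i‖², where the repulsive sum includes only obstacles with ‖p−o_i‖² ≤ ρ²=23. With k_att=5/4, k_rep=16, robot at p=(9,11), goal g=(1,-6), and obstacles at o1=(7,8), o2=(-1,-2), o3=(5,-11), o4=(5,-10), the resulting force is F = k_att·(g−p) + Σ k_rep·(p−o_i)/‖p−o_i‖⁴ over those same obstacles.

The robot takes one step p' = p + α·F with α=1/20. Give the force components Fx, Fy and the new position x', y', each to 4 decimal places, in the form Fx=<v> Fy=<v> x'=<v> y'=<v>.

Fx=-9.8107 Fy=-20.9660 x'=8.5095 y'=9.9517

F_att = 5/4·(g−p) = 5/4·(-8,-17) = (-10.0000,-21.2500)
o1: d²=13 ≤ ρ²=23; F_rep = 16·(2,3)/13² = (0.1893,0.2840)
o2: d²=269 > ρ²=23 → inactive
o3: d²=500 > ρ²=23 → inactive
o4: d²=457 > ρ²=23 → inactive
F = F_att + ΣF_rep = (-9.8107,-20.9660)
p' = p + 1/20·F = (8.5095,9.9517)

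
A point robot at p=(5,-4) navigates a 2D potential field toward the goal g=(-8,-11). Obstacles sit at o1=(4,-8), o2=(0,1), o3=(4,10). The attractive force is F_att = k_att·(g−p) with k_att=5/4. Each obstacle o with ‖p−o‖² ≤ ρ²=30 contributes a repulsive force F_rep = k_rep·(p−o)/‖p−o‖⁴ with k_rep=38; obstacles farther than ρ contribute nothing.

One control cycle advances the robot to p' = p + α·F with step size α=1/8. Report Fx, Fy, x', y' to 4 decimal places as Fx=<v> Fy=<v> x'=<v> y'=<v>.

Fx=-16.1185 Fy=-8.2240 x'=2.9852 y'=-5.0280

F_att = 5/4·(g−p) = 5/4·(-13,-7) = (-16.2500,-8.7500)
o1: d²=17 ≤ ρ²=30; F_rep = 38·(1,4)/17² = (0.1315,0.5260)
o2: d²=50 > ρ²=30 → inactive
o3: d²=197 > ρ²=30 → inactive
F = F_att + ΣF_rep = (-16.1185,-8.2240)
p' = p + 1/8·F = (2.9852,-5.0280)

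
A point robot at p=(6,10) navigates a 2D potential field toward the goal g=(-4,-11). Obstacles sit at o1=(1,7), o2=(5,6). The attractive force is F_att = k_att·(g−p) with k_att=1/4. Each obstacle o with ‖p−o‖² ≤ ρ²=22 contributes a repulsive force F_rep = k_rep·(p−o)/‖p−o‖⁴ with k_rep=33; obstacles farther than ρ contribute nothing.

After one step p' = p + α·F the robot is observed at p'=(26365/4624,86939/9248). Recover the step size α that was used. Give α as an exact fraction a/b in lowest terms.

α = 1/8

F_att = 1/4·(g−p) = 1/4·(-10,-21) = (-2.5000,-5.2500)
o1: d²=34 > ρ²=22 → inactive
o2: d²=17 ≤ ρ²=22; F_rep = 33·(1,4)/17² = (0.1142,0.4567)
F = F_att + ΣF_rep = (-2.3858,-4.7933)
Δp = p'−p = (-0.2982,-0.5992); α = Δx/Fx = (-1379/4624) / (-1379/578) = 1/8
check: Δy/Fy = (-5541/9248) / (-5541/1156) = 1/8 ✓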